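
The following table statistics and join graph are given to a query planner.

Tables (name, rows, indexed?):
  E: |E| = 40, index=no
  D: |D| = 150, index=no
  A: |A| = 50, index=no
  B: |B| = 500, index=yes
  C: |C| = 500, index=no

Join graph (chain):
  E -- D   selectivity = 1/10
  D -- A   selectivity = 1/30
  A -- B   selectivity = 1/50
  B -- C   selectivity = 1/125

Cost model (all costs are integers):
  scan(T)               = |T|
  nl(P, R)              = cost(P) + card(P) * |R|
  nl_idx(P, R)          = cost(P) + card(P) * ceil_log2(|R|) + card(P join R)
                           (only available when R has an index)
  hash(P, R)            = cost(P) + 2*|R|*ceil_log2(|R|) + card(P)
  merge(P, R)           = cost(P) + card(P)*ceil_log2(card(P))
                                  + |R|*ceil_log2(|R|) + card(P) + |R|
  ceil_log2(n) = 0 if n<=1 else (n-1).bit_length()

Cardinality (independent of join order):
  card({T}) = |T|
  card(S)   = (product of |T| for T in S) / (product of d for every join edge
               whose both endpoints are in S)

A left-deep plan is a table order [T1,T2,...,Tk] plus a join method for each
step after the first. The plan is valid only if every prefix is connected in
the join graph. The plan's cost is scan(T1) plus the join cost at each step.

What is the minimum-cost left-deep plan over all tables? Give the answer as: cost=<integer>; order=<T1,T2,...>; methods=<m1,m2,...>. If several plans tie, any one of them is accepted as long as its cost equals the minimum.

Selinger DP (subsets sized 1..n):
  {E}: scan cost=40, card=40
  {D}: scan cost=150, card=150
  {A}: scan cost=50, card=50
  {B}: scan cost=500, card=500
  {C}: scan cost=500, card=500
  {DE}: card=600; try (E,hash)→780, (D,merge)→1670, (E,merge)→1780, (D,hash)→2480, (D,nl)→6040, (E,nl)→6150; best=780 via (E,hash)
  {AD}: card=250; try (A,hash)→900, (D,merge)→1750, (A,merge)→1850, (D,hash)→2500, (D,nl)→7550, (A,nl)→7650; best=900 via (A,hash)
  {AB}: card=500; try (B,nl_idx)→1000, (A,hash)→1600, (B,merge)→5400, (A,merge)→5850, (B,hash)→9100, (B,nl)→25050 …(+1); best=1000 via (B,nl_idx)
  {BC}: card=2000; try (B,nl_idx)→7000, (C,hash)→10000, (B,hash)→10000, (C,merge)→10500, (B,merge)→10500, (C,nl)→250500 …(+1); best=7000 via (B,nl_idx)
  {ADE}: card=1000; try (E,hash)→1630, (A,hash)→1980, (E,merge)→3430, (A,merge)→7730, (E,nl)→10900, (A,nl)→30780; best=1630 via (E,hash)
  {ABD}: card=2500; try (D,hash)→3900, (B,nl_idx)→5650, (D,merge)→7350, (B,merge)→8150, (B,hash)→10150, (D,nl)→76000 …(+1); best=3900 via (D,hash)
  {ABC}: card=2000; try (A,hash)→9600, (C,hash)→10500, (C,merge)→11000, (A,merge)→31350, (A,nl)→107000, (C,nl)→251000; best=9600 via (A,hash)
  {ABDE}: card=10000; try (E,hash)→6880, (B,hash)→11630, (B,merge)→17630, (B,nl_idx)→20630, (E,merge)→36680, (E,nl)→103900 …(+1); best=6880 via (E,hash)
  {ABCD}: card=10000; try (D,hash)→14000, (C,hash)→15400, (D,merge)→34950, (C,merge)→41400, (D,nl)→309600, (C,nl)→1253900; best=14000 via (D,hash)
  {ABCDE}: card=40000; try (E,hash)→24480, (C,hash)→25880, (C,merge)→161880, (E,merge)→164280, (E,nl)→414000, (C,nl)→5006880; best=24480 via (E,hash)

cost=24480; order=C,B,A,D,E; methods=nl_idx,hash,hash,hash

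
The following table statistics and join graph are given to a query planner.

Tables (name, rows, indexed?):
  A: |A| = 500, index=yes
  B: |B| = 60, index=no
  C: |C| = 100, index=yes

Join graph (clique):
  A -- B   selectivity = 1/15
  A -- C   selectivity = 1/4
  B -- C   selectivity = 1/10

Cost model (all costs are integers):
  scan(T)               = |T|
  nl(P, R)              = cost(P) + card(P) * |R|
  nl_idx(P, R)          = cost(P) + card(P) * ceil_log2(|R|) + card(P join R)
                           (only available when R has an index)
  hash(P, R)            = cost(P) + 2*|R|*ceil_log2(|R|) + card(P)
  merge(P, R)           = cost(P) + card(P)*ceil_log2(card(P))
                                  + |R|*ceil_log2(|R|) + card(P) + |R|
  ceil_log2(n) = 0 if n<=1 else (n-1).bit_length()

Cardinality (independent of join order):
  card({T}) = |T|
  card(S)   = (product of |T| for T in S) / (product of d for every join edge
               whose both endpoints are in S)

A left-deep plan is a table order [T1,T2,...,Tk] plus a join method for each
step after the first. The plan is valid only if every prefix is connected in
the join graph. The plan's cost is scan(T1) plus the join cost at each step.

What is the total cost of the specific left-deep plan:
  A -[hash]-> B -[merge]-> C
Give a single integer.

26520

step 1: scan A: cost=500, card=500
step 2: join B via hash
    card(P join B) = 500*60/(15) = 2000
    cost = 500 + 2*60*6 + 500 = 1720
step 3: join C via merge
    card(P join C) = 2000*100/(4*10) = 5000
    cost = 1720 + 2000*11 + 100*7 + 2000 + 100 = 26520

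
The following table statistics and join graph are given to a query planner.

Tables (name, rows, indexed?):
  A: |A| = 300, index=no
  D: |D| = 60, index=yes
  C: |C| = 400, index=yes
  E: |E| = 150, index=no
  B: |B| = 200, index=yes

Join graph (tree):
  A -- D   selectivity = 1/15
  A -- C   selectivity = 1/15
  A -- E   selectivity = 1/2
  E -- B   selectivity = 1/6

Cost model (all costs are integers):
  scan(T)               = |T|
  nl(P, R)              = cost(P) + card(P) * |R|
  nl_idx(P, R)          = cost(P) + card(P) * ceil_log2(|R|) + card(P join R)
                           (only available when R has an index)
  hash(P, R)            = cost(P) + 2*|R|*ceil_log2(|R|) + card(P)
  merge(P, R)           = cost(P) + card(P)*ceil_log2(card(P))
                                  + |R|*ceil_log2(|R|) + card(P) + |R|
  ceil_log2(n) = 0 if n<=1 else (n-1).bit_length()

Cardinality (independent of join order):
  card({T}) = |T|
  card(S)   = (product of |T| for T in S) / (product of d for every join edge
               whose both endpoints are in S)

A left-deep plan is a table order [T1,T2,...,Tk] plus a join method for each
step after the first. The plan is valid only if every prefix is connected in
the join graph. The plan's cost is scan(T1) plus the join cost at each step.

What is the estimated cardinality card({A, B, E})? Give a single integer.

Tables in S: A(300), B(200), E(150)
Edges inside S: A-E(d=2), E-B(d=6)
numerator = 300 * 200 * 150 = 9000000
denominator = 2 * 6 = 12
card(S) = 9000000 / 12 = 750000

750000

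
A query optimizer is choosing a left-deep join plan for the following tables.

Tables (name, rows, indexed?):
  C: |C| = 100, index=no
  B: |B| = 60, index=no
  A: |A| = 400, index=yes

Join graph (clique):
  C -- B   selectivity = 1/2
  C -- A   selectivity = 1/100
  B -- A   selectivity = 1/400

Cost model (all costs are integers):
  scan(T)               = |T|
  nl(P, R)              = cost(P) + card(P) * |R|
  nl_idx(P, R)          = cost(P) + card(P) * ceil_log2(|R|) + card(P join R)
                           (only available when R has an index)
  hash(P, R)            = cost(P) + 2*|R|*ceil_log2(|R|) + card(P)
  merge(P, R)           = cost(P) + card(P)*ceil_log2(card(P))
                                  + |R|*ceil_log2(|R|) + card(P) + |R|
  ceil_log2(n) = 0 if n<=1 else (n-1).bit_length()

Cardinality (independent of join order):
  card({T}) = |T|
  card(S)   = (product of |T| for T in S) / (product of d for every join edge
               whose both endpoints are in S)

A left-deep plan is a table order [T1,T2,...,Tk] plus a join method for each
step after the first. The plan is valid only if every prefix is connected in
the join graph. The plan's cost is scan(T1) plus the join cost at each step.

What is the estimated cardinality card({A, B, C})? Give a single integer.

Tables in S: A(400), B(60), C(100)
Edges inside S: C-B(d=2), C-A(d=100), B-A(d=400)
numerator = 400 * 60 * 100 = 2400000
denominator = 2 * 100 * 400 = 80000
card(S) = 2400000 / 80000 = 30

30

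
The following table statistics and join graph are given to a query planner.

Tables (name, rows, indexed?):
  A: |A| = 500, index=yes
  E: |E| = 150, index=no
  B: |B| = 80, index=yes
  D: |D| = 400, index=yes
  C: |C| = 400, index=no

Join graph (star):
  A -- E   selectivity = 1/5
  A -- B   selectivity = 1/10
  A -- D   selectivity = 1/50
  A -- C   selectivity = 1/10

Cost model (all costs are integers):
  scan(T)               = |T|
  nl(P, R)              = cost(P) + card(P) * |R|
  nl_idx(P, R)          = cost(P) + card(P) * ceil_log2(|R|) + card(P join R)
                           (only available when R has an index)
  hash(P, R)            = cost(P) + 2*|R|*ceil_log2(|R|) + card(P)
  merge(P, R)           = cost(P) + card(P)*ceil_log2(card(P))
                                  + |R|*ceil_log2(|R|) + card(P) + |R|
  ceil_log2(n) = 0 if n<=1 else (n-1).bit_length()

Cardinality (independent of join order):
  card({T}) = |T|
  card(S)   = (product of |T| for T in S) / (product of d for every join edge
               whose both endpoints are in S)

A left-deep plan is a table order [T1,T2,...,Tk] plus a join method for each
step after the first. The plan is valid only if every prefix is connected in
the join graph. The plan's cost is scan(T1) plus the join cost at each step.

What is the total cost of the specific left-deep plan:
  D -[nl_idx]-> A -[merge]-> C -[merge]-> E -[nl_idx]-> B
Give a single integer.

step 1: scan D: cost=400, card=400
step 2: join A via nl_idx
    card(P join A) = 400*500/(50) = 4000
    cost = 400 + 400*9 + 4000 = 8000
step 3: join C via merge
    card(P join C) = 4000*400/(10) = 160000
    cost = 8000 + 4000*12 + 400*9 + 4000 + 400 = 64000
step 4: join E via merge
    card(P join E) = 160000*150/(5) = 4800000
    cost = 64000 + 160000*18 + 150*8 + 160000 + 150 = 3105350
step 5: join B via nl_idx
    card(P join B) = 4800000*80/(10) = 38400000
    cost = 3105350 + 4800000*7 + 38400000 = 75105350

75105350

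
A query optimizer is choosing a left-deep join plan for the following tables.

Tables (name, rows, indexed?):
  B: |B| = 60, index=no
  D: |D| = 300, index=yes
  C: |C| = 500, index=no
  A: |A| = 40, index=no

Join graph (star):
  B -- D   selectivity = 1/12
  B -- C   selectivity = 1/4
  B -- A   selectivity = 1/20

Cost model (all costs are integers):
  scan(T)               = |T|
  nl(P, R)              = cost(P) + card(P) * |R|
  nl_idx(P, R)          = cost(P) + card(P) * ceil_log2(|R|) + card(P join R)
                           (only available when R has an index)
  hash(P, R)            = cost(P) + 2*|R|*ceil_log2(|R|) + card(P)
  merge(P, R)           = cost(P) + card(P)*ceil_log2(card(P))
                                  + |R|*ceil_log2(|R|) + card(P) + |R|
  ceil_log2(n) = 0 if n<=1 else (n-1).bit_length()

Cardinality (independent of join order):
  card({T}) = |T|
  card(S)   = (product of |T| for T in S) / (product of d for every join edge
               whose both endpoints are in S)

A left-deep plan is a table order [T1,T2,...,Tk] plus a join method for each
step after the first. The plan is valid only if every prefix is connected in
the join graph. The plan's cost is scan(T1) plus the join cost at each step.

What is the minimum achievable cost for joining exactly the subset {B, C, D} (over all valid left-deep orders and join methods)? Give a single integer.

11820

Selinger DP over subsets of {B,C,D}:
  {B}: scan cost=60, card=60
  {D}: scan cost=300, card=300
  {C}: scan cost=500, card=500
  {BD}: card=1500; try (B,hash)→1320, (D,nl_idx)→2100, (D,merge)→3480, (B,merge)→3720, (D,hash)→5520, (D,nl)→18060 …(+1); best=1320 via (B,hash)
  {BC}: card=7500; try (B,hash)→1720, (C,merge)→5480, (B,merge)→5920, (C,hash)→9120, (C,nl)→30060, (B,nl)→30500; best=1720 via (B,hash)
  {BCD}: card=187500; try (C,hash)→11820, (D,hash)→14620, (C,merge)→24320, (D,merge)→109720, (D,nl_idx)→256720, (C,nl)→751320 …(+1); best=11820 via (C,hash)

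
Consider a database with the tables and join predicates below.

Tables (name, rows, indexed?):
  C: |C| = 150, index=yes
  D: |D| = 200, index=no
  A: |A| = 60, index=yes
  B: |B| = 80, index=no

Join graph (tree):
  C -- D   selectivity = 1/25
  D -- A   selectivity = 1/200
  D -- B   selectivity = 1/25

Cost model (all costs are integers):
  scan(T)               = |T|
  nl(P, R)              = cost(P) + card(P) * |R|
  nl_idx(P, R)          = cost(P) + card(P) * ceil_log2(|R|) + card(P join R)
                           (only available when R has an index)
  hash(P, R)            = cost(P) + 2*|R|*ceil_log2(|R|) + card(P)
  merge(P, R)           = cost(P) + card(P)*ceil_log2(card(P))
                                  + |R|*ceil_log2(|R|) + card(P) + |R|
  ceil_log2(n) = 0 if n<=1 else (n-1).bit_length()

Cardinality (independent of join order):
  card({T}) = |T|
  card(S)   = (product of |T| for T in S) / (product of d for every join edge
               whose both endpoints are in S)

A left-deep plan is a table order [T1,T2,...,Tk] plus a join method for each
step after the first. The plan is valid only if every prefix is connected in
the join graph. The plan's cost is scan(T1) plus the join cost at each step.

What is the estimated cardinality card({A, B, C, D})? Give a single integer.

Tables in S: A(60), B(80), C(150), D(200)
Edges inside S: C-D(d=25), D-A(d=200), D-B(d=25)
numerator = 60 * 80 * 150 * 200 = 144000000
denominator = 25 * 200 * 25 = 125000
card(S) = 144000000 / 125000 = 1152

1152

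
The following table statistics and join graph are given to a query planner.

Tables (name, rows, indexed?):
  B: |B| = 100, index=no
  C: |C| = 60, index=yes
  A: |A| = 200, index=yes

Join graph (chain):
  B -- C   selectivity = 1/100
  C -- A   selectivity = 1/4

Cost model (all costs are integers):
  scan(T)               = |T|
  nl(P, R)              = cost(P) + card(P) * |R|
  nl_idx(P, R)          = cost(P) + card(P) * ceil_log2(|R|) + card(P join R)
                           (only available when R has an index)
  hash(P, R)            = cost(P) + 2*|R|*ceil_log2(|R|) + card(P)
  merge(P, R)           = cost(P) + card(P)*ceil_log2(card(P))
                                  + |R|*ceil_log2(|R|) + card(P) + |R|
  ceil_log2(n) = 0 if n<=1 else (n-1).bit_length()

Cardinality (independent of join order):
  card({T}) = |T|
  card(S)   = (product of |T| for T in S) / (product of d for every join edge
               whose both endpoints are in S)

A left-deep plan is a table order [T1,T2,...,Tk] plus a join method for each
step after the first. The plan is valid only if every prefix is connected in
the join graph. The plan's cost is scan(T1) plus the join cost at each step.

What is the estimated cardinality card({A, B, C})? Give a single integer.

3000

Tables in S: A(200), B(100), C(60)
Edges inside S: B-C(d=100), C-A(d=4)
numerator = 200 * 100 * 60 = 1200000
denominator = 100 * 4 = 400
card(S) = 1200000 / 400 = 3000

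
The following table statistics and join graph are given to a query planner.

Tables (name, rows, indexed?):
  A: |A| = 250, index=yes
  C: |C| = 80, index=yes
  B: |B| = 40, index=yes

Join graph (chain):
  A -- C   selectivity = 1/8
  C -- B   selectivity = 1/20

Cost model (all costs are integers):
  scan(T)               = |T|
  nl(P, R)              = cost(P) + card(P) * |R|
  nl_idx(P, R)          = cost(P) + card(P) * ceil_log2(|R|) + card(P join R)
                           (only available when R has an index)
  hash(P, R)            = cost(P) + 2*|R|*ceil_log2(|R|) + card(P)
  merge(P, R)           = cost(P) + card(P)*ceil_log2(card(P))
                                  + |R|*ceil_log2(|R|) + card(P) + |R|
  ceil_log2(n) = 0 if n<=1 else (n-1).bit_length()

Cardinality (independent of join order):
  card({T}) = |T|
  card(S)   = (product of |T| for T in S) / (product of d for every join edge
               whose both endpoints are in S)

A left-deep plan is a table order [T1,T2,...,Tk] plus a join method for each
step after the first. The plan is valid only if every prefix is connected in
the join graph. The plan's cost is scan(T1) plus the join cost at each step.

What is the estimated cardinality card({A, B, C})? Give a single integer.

5000

Tables in S: A(250), B(40), C(80)
Edges inside S: A-C(d=8), C-B(d=20)
numerator = 250 * 40 * 80 = 800000
denominator = 8 * 20 = 160
card(S) = 800000 / 160 = 5000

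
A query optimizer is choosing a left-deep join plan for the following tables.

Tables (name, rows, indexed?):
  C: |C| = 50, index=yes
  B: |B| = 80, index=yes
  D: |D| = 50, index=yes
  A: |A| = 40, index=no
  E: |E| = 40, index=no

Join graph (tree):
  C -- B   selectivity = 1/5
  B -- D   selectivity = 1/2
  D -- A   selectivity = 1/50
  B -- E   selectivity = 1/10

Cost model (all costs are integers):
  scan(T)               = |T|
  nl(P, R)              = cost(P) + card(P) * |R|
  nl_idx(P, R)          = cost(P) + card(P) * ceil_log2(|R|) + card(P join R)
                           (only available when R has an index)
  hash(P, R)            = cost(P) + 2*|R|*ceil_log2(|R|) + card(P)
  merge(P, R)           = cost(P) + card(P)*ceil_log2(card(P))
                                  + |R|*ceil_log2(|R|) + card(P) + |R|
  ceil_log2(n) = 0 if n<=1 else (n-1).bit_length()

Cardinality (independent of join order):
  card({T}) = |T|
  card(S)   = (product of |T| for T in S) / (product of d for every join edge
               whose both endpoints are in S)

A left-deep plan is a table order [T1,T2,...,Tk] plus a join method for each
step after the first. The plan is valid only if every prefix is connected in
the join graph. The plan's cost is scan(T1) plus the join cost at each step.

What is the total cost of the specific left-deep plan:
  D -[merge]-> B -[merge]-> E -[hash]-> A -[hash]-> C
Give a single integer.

step 1: scan D: cost=50, card=50
step 2: join B via merge
    card(P join B) = 50*80/(2) = 2000
    cost = 50 + 50*6 + 80*7 + 50 + 80 = 1040
step 3: join E via merge
    card(P join E) = 2000*40/(10) = 8000
    cost = 1040 + 2000*11 + 40*6 + 2000 + 40 = 25320
step 4: join A via hash
    card(P join A) = 8000*40/(50) = 6400
    cost = 25320 + 2*40*6 + 8000 = 33800
step 5: join C via hash
    card(P join C) = 6400*50/(5) = 64000
    cost = 33800 + 2*50*6 + 6400 = 40800

40800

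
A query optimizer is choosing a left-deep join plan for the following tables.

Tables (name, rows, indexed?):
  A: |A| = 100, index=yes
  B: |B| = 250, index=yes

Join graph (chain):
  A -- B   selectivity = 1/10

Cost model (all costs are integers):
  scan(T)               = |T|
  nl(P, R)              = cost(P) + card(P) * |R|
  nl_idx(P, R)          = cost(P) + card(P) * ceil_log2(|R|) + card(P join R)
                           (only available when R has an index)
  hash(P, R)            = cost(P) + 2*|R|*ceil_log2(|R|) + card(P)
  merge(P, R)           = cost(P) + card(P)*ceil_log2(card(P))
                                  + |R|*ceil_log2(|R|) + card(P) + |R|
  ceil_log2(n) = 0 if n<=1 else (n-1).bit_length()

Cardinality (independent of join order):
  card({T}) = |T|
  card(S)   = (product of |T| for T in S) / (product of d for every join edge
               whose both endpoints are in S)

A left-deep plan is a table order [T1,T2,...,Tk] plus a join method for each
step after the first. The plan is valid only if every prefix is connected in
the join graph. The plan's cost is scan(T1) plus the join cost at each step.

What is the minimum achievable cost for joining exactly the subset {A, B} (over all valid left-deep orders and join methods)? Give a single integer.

Selinger DP over subsets of {A,B}:
  {A}: scan cost=100, card=100
  {B}: scan cost=250, card=250
  {AB}: card=2500; try (A,hash)→1900, (B,merge)→3150, (A,merge)→3300, (B,nl_idx)→3400, (B,hash)→4200, (A,nl_idx)→4500 …(+2); best=1900 via (A,hash)

1900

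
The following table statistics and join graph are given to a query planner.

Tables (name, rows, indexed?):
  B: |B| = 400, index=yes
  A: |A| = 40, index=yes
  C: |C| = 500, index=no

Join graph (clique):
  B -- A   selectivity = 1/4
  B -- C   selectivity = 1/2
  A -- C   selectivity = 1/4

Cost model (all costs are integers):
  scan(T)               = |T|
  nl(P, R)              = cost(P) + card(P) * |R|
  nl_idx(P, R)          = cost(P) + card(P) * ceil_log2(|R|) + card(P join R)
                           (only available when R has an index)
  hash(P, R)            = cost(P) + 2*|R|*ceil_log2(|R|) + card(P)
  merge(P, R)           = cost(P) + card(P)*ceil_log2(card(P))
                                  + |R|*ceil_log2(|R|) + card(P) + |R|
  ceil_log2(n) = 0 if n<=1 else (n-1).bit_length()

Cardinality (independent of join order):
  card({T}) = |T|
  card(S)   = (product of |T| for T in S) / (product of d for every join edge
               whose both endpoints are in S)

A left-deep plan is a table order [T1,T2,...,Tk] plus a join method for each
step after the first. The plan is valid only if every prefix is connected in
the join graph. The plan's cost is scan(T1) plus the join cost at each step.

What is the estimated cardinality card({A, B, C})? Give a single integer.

Tables in S: A(40), B(400), C(500)
Edges inside S: B-A(d=4), B-C(d=2), A-C(d=4)
numerator = 40 * 400 * 500 = 8000000
denominator = 4 * 2 * 4 = 32
card(S) = 8000000 / 32 = 250000

250000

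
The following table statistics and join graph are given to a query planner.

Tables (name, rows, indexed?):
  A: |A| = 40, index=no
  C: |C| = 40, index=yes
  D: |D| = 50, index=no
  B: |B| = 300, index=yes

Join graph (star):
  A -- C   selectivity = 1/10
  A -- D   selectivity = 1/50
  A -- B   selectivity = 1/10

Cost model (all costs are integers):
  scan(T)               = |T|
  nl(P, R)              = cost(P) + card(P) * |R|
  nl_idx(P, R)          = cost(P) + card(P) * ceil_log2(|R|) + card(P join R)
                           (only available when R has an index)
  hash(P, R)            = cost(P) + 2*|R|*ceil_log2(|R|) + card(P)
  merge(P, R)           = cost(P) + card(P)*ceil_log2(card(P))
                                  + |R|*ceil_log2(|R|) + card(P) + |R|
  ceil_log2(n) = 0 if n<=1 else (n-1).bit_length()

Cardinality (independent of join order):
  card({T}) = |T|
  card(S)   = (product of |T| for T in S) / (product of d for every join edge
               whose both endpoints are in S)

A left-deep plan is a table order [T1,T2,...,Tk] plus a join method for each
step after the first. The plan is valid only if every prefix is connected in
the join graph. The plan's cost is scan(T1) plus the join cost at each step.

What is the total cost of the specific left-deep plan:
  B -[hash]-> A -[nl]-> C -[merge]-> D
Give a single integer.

116630

step 1: scan B: cost=300, card=300
step 2: join A via hash
    card(P join A) = 300*40/(10) = 1200
    cost = 300 + 2*40*6 + 300 = 1080
step 3: join C via nl
    card(P join C) = 1200*40/(10) = 4800
    cost = 1080 + 1200*40 = 49080
step 4: join D via merge
    card(P join D) = 4800*50/(50) = 4800
    cost = 49080 + 4800*13 + 50*6 + 4800 + 50 = 116630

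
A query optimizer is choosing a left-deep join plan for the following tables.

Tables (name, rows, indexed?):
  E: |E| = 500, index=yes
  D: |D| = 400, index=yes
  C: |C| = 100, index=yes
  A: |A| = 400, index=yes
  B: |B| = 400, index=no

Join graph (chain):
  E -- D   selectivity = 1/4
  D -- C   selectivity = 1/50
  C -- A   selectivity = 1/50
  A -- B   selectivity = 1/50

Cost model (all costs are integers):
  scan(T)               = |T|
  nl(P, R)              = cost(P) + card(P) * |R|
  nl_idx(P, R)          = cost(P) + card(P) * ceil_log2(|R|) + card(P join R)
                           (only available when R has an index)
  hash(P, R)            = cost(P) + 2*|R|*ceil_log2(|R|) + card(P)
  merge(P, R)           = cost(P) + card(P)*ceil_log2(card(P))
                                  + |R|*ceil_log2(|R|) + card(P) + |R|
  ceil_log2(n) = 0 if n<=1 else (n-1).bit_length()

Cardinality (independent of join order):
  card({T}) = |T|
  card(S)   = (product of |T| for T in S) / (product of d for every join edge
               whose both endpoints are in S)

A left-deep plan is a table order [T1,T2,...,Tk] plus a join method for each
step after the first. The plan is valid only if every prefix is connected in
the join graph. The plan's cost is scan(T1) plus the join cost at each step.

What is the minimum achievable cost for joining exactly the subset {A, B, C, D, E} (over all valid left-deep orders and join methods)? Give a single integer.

83600

Selinger DP over subsets of {A,B,C,D,E}:
  {E}: scan cost=500, card=500
  {D}: scan cost=400, card=400
  {C}: scan cost=100, card=100
  {A}: scan cost=400, card=400
  {B}: scan cost=400, card=400
  {DE}: card=50000; try (D,hash)→8200, (E,merge)→9400, (D,merge)→9500, (E,hash)→9800, (E,nl_idx)→54000, (D,nl_idx)→55000 …(+2); best=8200 via (D,hash)
  {CD}: card=800; try (D,nl_idx)→1800, (C,hash)→2200, (C,nl_idx)→4000, (D,merge)→4900, (C,merge)→5200, (D,hash)→7400 …(+2); best=1800 via (D,nl_idx)
  {AC}: card=800; try (A,nl_idx)→1800, (C,hash)→2200, (C,nl_idx)→4000, (A,merge)→4900, (C,merge)→5200, (A,hash)→7400 …(+2); best=1800 via (A,nl_idx)
  {AB}: card=3200; try (A,nl_idx)→7200, (B,hash)→8000, (A,hash)→8000, (B,merge)→8400, (A,merge)→8400, (B,nl)→160400 …(+1); best=7200 via (A,nl_idx)
  {CDE}: card=100000; try (E,hash)→11600, (E,merge)→15600, (C,hash)→59600, (E,nl_idx)→109000, (E,nl)→401800, (C,nl_idx)→458200 …(+2); best=11600 via (E,hash)
  {ACD}: card=6400; try (D,hash)→9800, (A,hash)→9800, (D,merge)→14600, (A,merge)→14600, (D,nl_idx)→15400, (A,nl_idx)→15400 …(+2); best=9800 via (D,hash)
  {ABC}: card=6400; try (B,hash)→9800, (C,hash)→11800, (B,merge)→14600, (C,nl_idx)→36000, (C,merge)→49600, (B,nl)→321800 …(+1); best=9800 via (B,hash)
  {ACDE}: card=800000; try (E,hash)→25200, (E,merge)→104400, (A,hash)→118800, (E,nl_idx)→867400, (A,nl_idx)→1711600, (A,merge)→1815600 …(+2); best=25200 via (E,hash)
  {ABCD}: card=51200; try (D,hash)→23400, (B,hash)→23400, (D,merge)→103400, (B,merge)→103400, (D,nl_idx)→118600, (D,nl)→2569800 …(+1); best=23400 via (D,hash)
  {ABCDE}: card=6400000; try (E,hash)→83600, (B,hash)→832400, (E,merge)→898800, (E,nl_idx)→6884200, (B,merge)→16829200, (E,nl)→25623400 …(+1); best=83600 via (E,hash)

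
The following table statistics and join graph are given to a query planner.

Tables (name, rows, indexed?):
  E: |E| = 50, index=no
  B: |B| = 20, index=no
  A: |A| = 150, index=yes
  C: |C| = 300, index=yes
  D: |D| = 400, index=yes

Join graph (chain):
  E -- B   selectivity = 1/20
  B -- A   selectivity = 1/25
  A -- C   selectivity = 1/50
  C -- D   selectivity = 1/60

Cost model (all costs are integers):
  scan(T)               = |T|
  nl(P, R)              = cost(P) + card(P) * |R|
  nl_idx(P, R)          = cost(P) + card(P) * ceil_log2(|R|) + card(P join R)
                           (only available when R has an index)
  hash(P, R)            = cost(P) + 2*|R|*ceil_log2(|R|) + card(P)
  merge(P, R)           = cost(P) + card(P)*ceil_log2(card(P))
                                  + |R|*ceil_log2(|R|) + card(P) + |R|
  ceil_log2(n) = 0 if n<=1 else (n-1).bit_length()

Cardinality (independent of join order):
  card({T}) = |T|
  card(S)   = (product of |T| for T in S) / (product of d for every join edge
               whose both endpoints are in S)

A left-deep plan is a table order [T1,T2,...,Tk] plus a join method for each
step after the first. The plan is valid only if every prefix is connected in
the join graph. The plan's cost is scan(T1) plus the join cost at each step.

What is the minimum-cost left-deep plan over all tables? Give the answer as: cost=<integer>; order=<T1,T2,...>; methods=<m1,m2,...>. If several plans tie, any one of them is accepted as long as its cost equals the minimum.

cost=12420; order=B,A,C,E,D; methods=nl_idx,nl_idx,hash,hash

Selinger DP (subsets sized 1..n):
  {E}: scan cost=50, card=50
  {B}: scan cost=20, card=20
  {A}: scan cost=150, card=150
  {C}: scan cost=300, card=300
  {D}: scan cost=400, card=400
  {BE}: card=50; try (B,hash)→300, (E,merge)→490, (B,merge)→520, (E,hash)→640, (E,nl)→1020, (B,nl)→1050; best=300 via (B,hash)
  {AB}: card=120; try (A,nl_idx)→300, (B,hash)→500, (A,merge)→1490, (B,merge)→1620, (A,hash)→2440, (A,nl)→3020 …(+1); best=300 via (A,nl_idx)
  {AC}: card=900; try (C,nl_idx)→2400, (A,hash)→3000, (A,nl_idx)→3600, (C,merge)→4500, (A,merge)→4650, (C,hash)→5700 …(+2); best=2400 via (C,nl_idx)
  {CD}: card=2000; try (D,nl_idx)→5000, (C,nl_idx)→6000, (C,hash)→6200, (D,merge)→7300, (C,merge)→7400, (D,hash)→7800 …(+2); best=5000 via (D,nl_idx)
  {ABE}: card=300; try (A,nl_idx)→1000, (E,hash)→1020, (E,merge)→1610, (A,merge)→2000, (A,hash)→2750, (E,nl)→6300 …(+1); best=1000 via (A,nl_idx)
  {ABC}: card=720; try (C,nl_idx)→2100, (B,hash)→3500, (C,merge)→4260, (C,hash)→5820, (B,merge)→12420, (B,nl)→20400 …(+1); best=2100 via (C,nl_idx)
  {ACD}: card=6000; try (A,hash)→9400, (D,hash)→10500, (D,merge)→16300, (D,nl_idx)→16500, (A,nl_idx)→27000, (A,merge)→30350 …(+2); best=9400 via (A,hash)
  {ABCE}: card=1800; try (E,hash)→3420, (C,nl_idx)→5500, (C,hash)→6700, (C,merge)→7000, (E,merge)→10370, (E,nl)→38100 …(+1); best=3420 via (E,hash)
  {ABCD}: card=4800; try (D,hash)→10020, (D,nl_idx)→13380, (D,merge)→14020, (B,hash)→15600, (B,merge)→93520, (B,nl)→129400 …(+1); best=10020 via (D,hash)
  {ABCDE}: card=12000; try (D,hash)→12420, (E,hash)→15420, (D,merge)→29020, (D,nl_idx)→31620, (E,merge)→77570, (E,nl)→250020 …(+1); best=12420 via (D,hash)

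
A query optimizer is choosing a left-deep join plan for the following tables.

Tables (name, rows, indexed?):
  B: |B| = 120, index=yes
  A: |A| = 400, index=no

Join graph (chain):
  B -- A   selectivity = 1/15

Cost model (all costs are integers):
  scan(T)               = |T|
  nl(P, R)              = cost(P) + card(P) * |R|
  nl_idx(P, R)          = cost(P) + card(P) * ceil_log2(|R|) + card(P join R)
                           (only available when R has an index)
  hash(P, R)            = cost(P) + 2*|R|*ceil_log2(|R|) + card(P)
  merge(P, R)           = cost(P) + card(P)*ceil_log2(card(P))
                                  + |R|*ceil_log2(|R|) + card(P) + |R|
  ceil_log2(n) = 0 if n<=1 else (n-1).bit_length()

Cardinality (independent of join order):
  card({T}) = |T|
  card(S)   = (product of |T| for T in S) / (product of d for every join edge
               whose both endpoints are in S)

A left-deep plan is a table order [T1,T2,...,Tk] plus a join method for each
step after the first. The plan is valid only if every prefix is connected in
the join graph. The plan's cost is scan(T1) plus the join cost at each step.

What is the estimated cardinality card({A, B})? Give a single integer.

3200

Tables in S: A(400), B(120)
Edges inside S: B-A(d=15)
numerator = 400 * 120 = 48000
denominator = 15 = 15
card(S) = 48000 / 15 = 3200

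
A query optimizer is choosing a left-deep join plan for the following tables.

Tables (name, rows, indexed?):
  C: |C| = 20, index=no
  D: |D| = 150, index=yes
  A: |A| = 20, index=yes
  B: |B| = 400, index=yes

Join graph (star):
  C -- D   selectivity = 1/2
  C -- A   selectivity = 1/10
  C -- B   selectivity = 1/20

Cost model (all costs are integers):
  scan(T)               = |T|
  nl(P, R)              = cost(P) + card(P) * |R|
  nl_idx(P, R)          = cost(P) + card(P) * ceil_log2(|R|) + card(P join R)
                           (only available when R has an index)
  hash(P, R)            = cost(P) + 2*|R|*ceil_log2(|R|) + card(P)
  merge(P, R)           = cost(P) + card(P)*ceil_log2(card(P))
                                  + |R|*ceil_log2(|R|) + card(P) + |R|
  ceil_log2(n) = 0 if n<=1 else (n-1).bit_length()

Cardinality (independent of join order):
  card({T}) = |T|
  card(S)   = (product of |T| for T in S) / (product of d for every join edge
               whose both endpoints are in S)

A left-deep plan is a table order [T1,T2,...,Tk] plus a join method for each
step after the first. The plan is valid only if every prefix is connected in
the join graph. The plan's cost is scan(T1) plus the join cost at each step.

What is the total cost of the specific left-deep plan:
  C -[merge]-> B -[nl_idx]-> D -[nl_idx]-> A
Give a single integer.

247340

step 1: scan C: cost=20, card=20
step 2: join B via merge
    card(P join B) = 20*400/(20) = 400
    cost = 20 + 20*5 + 400*9 + 20 + 400 = 4140
step 3: join D via nl_idx
    card(P join D) = 400*150/(2) = 30000
    cost = 4140 + 400*8 + 30000 = 37340
step 4: join A via nl_idx
    card(P join A) = 30000*20/(10) = 60000
    cost = 37340 + 30000*5 + 60000 = 247340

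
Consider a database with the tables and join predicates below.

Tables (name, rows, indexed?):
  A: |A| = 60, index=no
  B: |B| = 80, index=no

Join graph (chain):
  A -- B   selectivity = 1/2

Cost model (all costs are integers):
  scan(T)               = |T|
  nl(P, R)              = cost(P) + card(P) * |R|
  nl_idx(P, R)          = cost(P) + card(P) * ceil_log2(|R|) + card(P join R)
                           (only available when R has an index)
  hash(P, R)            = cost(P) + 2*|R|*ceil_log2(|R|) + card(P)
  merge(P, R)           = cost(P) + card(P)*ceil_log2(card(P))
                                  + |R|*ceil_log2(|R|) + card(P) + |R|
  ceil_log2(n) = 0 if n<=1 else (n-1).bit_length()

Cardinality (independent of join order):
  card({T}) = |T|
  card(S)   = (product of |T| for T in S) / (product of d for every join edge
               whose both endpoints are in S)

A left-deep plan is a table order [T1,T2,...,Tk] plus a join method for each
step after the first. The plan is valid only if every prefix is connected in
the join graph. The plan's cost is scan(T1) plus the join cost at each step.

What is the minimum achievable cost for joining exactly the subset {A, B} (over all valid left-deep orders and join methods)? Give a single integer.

Selinger DP over subsets of {A,B}:
  {A}: scan cost=60, card=60
  {B}: scan cost=80, card=80
  {AB}: card=2400; try (A,hash)→880, (B,merge)→1120, (A,merge)→1140, (B,hash)→1240, (B,nl)→4860, (A,nl)→4880; best=880 via (A,hash)

880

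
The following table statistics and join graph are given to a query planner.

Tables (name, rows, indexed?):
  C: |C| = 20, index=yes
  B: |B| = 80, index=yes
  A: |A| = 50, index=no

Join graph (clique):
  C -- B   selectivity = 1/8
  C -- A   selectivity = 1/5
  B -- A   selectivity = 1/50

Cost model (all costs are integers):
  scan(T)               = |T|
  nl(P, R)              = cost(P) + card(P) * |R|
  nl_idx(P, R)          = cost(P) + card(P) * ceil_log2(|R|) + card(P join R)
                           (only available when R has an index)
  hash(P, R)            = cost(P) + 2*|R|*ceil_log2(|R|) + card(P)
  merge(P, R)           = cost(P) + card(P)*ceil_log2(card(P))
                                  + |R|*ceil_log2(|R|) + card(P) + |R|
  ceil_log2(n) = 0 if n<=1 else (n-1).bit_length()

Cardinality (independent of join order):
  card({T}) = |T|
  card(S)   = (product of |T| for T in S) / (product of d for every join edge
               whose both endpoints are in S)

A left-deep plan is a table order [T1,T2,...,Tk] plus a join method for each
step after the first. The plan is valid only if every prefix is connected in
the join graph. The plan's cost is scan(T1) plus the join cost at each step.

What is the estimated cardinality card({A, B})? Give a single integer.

Tables in S: A(50), B(80)
Edges inside S: B-A(d=50)
numerator = 50 * 80 = 4000
denominator = 50 = 50
card(S) = 4000 / 50 = 80

80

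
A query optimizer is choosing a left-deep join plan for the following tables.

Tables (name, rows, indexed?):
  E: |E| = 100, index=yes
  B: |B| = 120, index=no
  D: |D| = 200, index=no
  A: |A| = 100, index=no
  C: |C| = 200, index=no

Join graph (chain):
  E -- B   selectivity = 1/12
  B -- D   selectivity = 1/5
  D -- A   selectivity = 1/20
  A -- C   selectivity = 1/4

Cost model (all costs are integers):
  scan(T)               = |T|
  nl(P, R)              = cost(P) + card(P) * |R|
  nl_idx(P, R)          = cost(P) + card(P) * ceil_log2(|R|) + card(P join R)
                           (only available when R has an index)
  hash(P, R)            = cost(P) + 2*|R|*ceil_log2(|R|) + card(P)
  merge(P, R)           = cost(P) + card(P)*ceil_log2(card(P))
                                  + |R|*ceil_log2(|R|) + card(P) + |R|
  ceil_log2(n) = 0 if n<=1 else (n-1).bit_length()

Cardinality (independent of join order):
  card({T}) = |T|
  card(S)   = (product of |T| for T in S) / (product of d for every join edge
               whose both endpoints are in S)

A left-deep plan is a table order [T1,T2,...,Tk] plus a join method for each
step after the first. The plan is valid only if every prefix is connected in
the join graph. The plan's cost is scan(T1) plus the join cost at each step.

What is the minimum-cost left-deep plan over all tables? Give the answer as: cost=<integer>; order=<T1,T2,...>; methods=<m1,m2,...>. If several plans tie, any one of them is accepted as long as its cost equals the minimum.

Selinger DP (subsets sized 1..n):
  {E}: scan cost=100, card=100
  {B}: scan cost=120, card=120
  {D}: scan cost=200, card=200
  {A}: scan cost=100, card=100
  {C}: scan cost=200, card=200
  {BE}: card=1000; try (E,hash)→1640, (B,merge)→1860, (E,merge)→1880, (B,hash)→1880, (E,nl_idx)→1960, (B,nl)→12100 …(+1); best=1640 via (E,hash)
  {BD}: card=4800; try (B,hash)→2080, (D,merge)→2880, (B,merge)→2960, (D,hash)→3440, (D,nl)→24120, (B,nl)→24200; best=2080 via (B,hash)
  {AD}: card=1000; try (A,hash)→1800, (D,merge)→2700, (A,merge)→2800, (D,hash)→3400, (D,nl)→20100, (A,nl)→20200; best=1800 via (A,hash)
  {AC}: card=5000; try (A,hash)→1800, (C,merge)→2700, (A,merge)→2800, (C,hash)→3400, (C,nl)→20100, (A,nl)→20200; best=1800 via (A,hash)
  {BDE}: card=40000; try (D,hash)→5840, (E,hash)→8280, (D,merge)→14440, (E,merge)→70080, (E,nl_idx)→75680, (D,nl)→201640 …(+1); best=5840 via (D,hash)
  {ABD}: card=24000; try (B,hash)→4480, (A,hash)→8280, (B,merge)→13760, (A,merge)→70080, (B,nl)→121800, (A,nl)→482080; best=4480 via (B,hash)
  {ACD}: card=50000; try (C,hash)→6000, (D,hash)→10000, (C,merge)→14600, (D,merge)→73600, (C,nl)→201800, (D,nl)→1001800; best=6000 via (C,hash)
  {ABDE}: card=200000; try (E,hash)→29880, (A,hash)→47240, (E,nl_idx)→372480, (E,merge)→389280, (A,merge)→686640, (E,nl)→2404480 …(+1); best=29880 via (E,hash)
  {ABCD}: card=1200000; try (C,hash)→31680, (B,hash)→57680, (C,merge)→390280, (B,merge)→856960, (C,nl)→4804480, (B,nl)→6006000; best=31680 via (C,hash)
  {ABCDE}: card=10000000; try (C,hash)→233080, (E,hash)→1233080, (C,merge)→3831680, (E,nl_idx)→18431680, (E,merge)→26432480, (C,nl)→40029880 …(+1); best=233080 via (C,hash)

cost=233080; order=D,A,B,E,C; methods=hash,hash,hash,hash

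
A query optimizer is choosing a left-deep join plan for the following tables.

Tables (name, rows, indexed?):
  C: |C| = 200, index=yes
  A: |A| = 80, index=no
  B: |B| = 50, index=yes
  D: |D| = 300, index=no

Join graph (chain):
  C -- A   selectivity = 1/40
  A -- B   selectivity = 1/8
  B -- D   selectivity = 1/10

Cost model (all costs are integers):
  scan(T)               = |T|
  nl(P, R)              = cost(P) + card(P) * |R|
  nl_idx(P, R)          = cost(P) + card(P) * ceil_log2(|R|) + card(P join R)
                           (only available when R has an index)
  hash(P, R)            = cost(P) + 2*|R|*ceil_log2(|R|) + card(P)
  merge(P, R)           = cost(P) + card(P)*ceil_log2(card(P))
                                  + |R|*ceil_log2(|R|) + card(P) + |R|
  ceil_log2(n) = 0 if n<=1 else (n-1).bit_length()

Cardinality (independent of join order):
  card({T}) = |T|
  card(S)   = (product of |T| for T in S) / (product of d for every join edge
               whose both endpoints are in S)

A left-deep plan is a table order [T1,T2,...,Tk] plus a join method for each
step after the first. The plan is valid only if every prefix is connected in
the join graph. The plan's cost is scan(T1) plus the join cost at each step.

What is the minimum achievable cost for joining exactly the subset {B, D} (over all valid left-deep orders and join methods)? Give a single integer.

Selinger DP over subsets of {B,D}:
  {B}: scan cost=50, card=50
  {D}: scan cost=300, card=300
  {BD}: card=1500; try (B,hash)→1200, (D,merge)→3400, (B,nl_idx)→3600, (B,merge)→3650, (D,hash)→5500, (D,nl)→15050 …(+1); best=1200 via (B,hash)

1200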